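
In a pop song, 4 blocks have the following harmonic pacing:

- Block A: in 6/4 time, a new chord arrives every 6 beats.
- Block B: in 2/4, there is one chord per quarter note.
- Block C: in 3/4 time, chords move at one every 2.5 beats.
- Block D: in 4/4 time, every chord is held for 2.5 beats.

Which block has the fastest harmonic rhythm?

A: 6 beats/bar ÷ 6 beats/chord = 1 chord/bar.
B: 2 beats/bar ÷ 1 beat/chord = 2 chords/bar.
C: 3 beats/bar ÷ 2.5 beats/chord = 1.2 chords/bar.
D: 4 beats/bar ÷ 2.5 beats/chord = 1.6 chords/bar.
Fastest is B at 2 chords/bar.

Block B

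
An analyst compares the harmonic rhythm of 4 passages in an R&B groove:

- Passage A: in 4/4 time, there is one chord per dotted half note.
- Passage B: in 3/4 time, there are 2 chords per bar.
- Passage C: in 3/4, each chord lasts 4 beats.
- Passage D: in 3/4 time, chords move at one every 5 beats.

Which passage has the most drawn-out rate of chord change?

Passage D

A: each chord is 3 beats in 4/4, so 4/3 per bar.
B: each chord is 1.5 beats in 3/4, so 2 per bar.
C: each chord is 4 beats in 3/4, so 0.75 per bar.
D: each chord is 5 beats in 3/4, so 0.6 per bar.
Slowest is D at 0.6 chords/bar.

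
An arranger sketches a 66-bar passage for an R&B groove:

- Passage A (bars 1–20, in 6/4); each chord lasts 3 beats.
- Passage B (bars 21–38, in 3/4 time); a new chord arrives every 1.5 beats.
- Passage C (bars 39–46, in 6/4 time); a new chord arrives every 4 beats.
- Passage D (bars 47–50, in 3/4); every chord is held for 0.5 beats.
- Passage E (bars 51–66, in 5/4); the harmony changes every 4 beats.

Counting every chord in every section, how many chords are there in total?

A: 20 bars × 6 beats = 120 beats; 3 beats/chord → 40 chords.
B: 18 bars × 3 beats = 54 beats; 1.5 beats/chord → 36 chords.
C: 8 bars × 6 beats = 48 beats; 4 beats/chord → 12 chords.
D: 4 bars × 3 beats = 12 beats; 0.5 beats/chord → 24 chords.
E: 16 bars × 5 beats = 80 beats; 4 beats/chord → 20 chords.
Total: 40 + 36 + 12 + 24 + 20 = 132.

132 chords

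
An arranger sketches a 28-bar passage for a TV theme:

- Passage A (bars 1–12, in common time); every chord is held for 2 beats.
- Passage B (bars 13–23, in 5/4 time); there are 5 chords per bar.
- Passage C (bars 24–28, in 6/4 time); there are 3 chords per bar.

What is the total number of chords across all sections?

94 chords

A: 12·4 = 48 beats, 48/2 = 24 chords.
B: 11·5 = 55 beats, 55/1 = 55 chords.
C: 5·6 = 30 beats, 30/2 = 15 chords.
Total: 24 + 55 + 15 = 94.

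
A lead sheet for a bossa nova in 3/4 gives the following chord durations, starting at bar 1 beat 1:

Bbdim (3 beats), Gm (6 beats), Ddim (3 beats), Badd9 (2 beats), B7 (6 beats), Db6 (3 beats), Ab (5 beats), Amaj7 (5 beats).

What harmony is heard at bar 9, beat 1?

Ab

Beat 1 of bar 9 is beat (9−1)×3 + 1 = 25 overall.
Running totals: Bbdim ends at 3, Gm ends at 9, Ddim ends at 12, Badd9 ends at 14, B7 ends at 20, Db6 ends at 23, Ab ends at 28.
Beat 25 falls within Ab.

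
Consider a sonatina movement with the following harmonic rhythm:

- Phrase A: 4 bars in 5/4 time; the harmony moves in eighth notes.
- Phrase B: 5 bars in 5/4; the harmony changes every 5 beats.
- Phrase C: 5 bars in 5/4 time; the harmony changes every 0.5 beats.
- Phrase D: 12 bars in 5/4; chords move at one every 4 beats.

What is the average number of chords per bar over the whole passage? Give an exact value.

55/13 chords per bar

A: 4 × 5 = 20 beats ÷ 0.5 = 40 chords.
B: 5 × 5 = 25 beats ÷ 5 = 5 chords.
C: 5 × 5 = 25 beats ÷ 0.5 = 50 chords.
D: 12 × 5 = 60 beats ÷ 4 = 15 chords.
Overall: 110 chords over 26 bars → 110/26 = 55/13 chords per bar.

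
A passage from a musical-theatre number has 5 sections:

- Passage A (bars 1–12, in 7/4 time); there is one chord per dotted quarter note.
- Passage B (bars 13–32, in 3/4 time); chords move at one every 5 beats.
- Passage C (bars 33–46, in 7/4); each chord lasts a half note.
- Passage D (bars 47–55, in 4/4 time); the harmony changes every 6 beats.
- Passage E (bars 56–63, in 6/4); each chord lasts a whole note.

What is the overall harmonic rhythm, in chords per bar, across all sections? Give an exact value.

15/7 chords per bar

A: 12 bars of 7 beats is 84 beats; at 1.5 beats each that's 56 chords.
B: 20 bars of 3 beats is 60 beats; at 5 beats each that's 12 chords.
C: 14 bars of 7 beats is 98 beats; at 2 beats each that's 49 chords.
D: 9 bars of 4 beats is 36 beats; at 6 beats each that's 6 chords.
E: 8 bars of 6 beats is 48 beats; at 4 beats each that's 12 chords.
Overall: 135 chords over 63 bars → 135/63 = 15/7 chords per bar.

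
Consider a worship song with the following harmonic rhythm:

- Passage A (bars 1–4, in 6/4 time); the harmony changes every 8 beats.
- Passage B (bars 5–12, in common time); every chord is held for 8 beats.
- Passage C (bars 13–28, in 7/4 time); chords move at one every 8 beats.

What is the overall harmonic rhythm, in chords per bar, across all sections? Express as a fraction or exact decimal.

0.75 chords per bar

A: 4 bars of 6 beats is 24 beats; at 8 beats each that's 3 chords.
B: 8 bars of 4 beats is 32 beats; at 8 beats each that's 4 chords.
C: 16 bars of 7 beats is 112 beats; at 8 beats each that's 14 chords.
Overall: 21 chords over 28 bars → 21/28 = 0.75 chords per bar.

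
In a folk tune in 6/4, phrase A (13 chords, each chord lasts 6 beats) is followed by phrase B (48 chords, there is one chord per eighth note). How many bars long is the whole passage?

17 bars

A: 13 × 6 = 78 beats = 13 bars.
B: 48 × 0.5 = 24 beats = 4 bars.
Total: 13 + 4 = 17 bars.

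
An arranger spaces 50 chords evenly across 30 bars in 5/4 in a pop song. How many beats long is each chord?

30 bars × 5 beats/bar = 150 beats total.
150 beats ÷ 50 chords = 3 beats per chord.
(That is a dotted half note.)

3 beats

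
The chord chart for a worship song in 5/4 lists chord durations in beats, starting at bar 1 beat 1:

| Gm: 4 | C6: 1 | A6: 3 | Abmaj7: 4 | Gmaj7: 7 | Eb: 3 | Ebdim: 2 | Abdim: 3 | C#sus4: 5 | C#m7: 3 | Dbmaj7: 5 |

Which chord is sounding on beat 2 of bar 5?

Beat 2 of bar 5 is beat (5−1)×5 + 2 = 22 overall.
Running totals: Gm ends at 4, C6 ends at 5, A6 ends at 8, Abmaj7 ends at 12, Gmaj7 ends at 19, Eb ends at 22.
Beat 22 falls within Eb.

Eb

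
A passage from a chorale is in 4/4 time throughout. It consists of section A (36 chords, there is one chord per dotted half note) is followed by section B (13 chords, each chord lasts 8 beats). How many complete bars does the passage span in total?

53 bars

A: 36 × 3 = 108 beats = 27 bars.
B: 13 × 8 = 104 beats = 26 bars.
Total: 27 + 26 = 53 bars.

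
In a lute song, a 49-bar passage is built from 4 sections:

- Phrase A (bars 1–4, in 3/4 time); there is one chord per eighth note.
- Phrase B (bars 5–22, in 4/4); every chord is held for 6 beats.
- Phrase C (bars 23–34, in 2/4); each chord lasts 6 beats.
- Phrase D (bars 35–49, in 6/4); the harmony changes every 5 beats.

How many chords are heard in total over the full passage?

58 chords

A: 4 bars × 3 beats = 12 beats; 0.5 beats/chord → 24 chords.
B: 18 bars × 4 beats = 72 beats; 6 beats/chord → 12 chords.
C: 12 bars × 2 beats = 24 beats; 6 beats/chord → 4 chords.
D: 15 bars × 6 beats = 90 beats; 5 beats/chord → 18 chords.
Total: 24 + 12 + 4 + 18 = 58.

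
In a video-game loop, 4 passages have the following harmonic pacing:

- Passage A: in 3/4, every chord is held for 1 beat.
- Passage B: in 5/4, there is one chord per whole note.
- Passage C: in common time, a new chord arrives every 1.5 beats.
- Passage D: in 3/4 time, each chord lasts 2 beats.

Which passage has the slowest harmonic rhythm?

A: 3 beats/bar ÷ 1 beat/chord = 3 chords/bar.
B: 5 beats/bar ÷ 4 beats/chord = 1.25 chords/bar.
C: 4 beats/bar ÷ 1.5 beats/chord = 8/3 chords/bar.
D: 3 beats/bar ÷ 2 beats/chord = 1.5 chords/bar.
Slowest is B at 1.25 chords/bar.

Passage B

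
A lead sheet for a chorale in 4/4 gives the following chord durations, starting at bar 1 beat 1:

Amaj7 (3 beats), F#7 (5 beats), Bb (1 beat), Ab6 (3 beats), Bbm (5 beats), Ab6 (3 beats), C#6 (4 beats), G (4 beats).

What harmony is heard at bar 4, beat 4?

Beat 4 of bar 4 is beat (4−1)×4 + 4 = 16 overall.
Running totals: Amaj7 ends at 3, F#7 ends at 8, Bb ends at 9, Ab6 ends at 12, Bbm ends at 17.
Beat 16 falls within Bbm.

Bbm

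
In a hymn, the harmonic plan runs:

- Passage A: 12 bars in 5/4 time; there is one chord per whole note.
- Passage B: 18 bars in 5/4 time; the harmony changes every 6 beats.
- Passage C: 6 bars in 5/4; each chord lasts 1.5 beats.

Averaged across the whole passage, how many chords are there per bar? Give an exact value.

25/18 chords per bar

A: 12 bars of 5 beats is 60 beats; at 4 beats each that's 15 chords.
B: 18 bars of 5 beats is 90 beats; at 6 beats each that's 15 chords.
C: 6 bars of 5 beats is 30 beats; at 1.5 beats each that's 20 chords.
Overall: 50 chords over 36 bars → 50/36 = 25/18 chords per bar.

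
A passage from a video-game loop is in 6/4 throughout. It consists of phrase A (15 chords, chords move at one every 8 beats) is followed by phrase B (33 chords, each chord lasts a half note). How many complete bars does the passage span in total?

31 bars

A: 15 × 8 = 120 beats = 20 bars.
B: 33 × 2 = 66 beats = 11 bars.
Total: 20 + 11 = 31 bars.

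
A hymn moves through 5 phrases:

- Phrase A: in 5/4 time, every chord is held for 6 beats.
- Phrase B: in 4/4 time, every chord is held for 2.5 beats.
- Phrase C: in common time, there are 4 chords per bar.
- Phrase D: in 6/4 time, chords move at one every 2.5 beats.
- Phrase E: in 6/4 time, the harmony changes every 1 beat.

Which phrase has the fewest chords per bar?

Phrase A

A: 5 beats/bar ÷ 6 beats/chord = 5/6 chords/bar.
B: 4 beats/bar ÷ 2.5 beats/chord = 1.6 chords/bar.
C: 4 beats/bar ÷ 1 beat/chord = 4 chords/bar.
D: 6 beats/bar ÷ 2.5 beats/chord = 2.4 chords/bar.
E: 6 beats/bar ÷ 1 beat/chord = 6 chords/bar.
Slowest is A at 5/6 chords/bar.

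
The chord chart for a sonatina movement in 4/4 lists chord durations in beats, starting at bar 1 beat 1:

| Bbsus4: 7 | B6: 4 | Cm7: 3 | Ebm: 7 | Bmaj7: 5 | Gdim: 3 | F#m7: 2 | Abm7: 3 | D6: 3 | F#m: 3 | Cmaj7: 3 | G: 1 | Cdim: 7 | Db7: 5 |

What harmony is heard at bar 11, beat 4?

G

Beat 4 of bar 11 is beat (11−1)×4 + 4 = 44 overall.
Running totals: Bbsus4 ends at 7, B6 ends at 11, Cm7 ends at 14, Ebm ends at 21, Bmaj7 ends at 26, Gdim ends at 29, F#m7 ends at 31, Abm7 ends at 34, D6 ends at 37, F#m ends at 40, Cmaj7 ends at 43, G ends at 44.
Beat 44 falls within G.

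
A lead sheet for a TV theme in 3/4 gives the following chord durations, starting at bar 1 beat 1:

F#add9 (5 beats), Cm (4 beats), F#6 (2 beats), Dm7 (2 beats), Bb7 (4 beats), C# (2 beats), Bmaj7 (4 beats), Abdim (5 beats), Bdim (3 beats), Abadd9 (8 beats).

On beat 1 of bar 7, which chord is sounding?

Beat 1 of bar 7 is beat (7−1)×3 + 1 = 19 overall.
Running totals: F#add9 ends at 5, Cm ends at 9, F#6 ends at 11, Dm7 ends at 13, Bb7 ends at 17, C# ends at 19.
Beat 19 falls within C#.

C#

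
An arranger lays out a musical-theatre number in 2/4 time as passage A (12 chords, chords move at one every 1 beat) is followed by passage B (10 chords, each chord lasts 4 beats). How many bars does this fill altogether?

A: 12 × 1 = 12 beats = 6 bars.
B: 10 × 4 = 40 beats = 20 bars.
Total: 6 + 20 = 26 bars.

26 bars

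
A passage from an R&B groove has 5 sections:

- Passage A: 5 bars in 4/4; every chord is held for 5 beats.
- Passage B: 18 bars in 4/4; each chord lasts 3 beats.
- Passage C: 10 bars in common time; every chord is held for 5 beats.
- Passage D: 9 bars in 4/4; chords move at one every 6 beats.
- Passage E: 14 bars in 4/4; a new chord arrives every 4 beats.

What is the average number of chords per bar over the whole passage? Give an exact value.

A: 5 bars of 4 beats is 20 beats; at 5 beats each that's 4 chords.
B: 18 bars of 4 beats is 72 beats; at 3 beats each that's 24 chords.
C: 10 bars of 4 beats is 40 beats; at 5 beats each that's 8 chords.
D: 9 bars of 4 beats is 36 beats; at 6 beats each that's 6 chords.
E: 14 bars of 4 beats is 56 beats; at 4 beats each that's 14 chords.
Overall: 56 chords over 56 bars → 56/56 = 1 chords per bar.

1 chords per bar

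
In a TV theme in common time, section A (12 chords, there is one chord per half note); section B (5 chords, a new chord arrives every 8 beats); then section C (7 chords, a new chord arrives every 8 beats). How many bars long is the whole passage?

30 bars

A: 12 × 2 = 24 beats = 6 bars.
B: 5 × 8 = 40 beats = 10 bars.
C: 7 × 8 = 56 beats = 14 bars.
Total: 6 + 10 + 14 = 30 bars.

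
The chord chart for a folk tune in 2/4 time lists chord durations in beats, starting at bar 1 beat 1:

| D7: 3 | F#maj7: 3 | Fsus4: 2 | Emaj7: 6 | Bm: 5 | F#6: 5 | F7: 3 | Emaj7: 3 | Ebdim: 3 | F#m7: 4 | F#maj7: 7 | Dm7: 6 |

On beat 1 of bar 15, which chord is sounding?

Emaj7

Beat 1 of bar 15 is beat (15−1)×2 + 1 = 29 overall.
Running totals: D7 ends at 3, F#maj7 ends at 6, Fsus4 ends at 8, Emaj7 ends at 14, Bm ends at 19, F#6 ends at 24, F7 ends at 27, Emaj7 ends at 30.
Beat 29 falls within Emaj7.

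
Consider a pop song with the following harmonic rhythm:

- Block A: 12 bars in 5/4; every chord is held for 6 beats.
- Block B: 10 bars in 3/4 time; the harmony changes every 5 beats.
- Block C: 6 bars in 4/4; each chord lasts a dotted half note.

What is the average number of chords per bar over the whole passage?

6/7 chords per bar

A: 12 × 5 = 60 beats ÷ 6 = 10 chords.
B: 10 × 3 = 30 beats ÷ 5 = 6 chords.
C: 6 × 4 = 24 beats ÷ 3 = 8 chords.
Overall: 24 chords over 28 bars → 24/28 = 6/7 chords per bar.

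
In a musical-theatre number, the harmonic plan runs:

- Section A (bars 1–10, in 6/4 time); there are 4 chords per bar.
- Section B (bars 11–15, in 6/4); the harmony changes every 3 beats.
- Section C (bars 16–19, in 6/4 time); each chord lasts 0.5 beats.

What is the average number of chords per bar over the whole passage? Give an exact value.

98/19 chords per bar

A: 10 × 6 = 60 beats ÷ 1.5 = 40 chords.
B: 5 × 6 = 30 beats ÷ 3 = 10 chords.
C: 4 × 6 = 24 beats ÷ 0.5 = 48 chords.
Overall: 98 chords over 19 bars → 98/19 = 98/19 chords per bar.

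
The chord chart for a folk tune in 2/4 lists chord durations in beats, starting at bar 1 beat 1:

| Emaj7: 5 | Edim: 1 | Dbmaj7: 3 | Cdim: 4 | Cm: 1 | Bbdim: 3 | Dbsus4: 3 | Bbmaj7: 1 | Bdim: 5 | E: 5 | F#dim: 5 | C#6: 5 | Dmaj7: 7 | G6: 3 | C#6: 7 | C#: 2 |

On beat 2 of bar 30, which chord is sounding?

C#

Beat 2 of bar 30 is beat (30−1)×2 + 2 = 60 overall.
Running totals: Emaj7 ends at 5, Edim ends at 6, Dbmaj7 ends at 9, Cdim ends at 13, Cm ends at 14, Bbdim ends at 17, Dbsus4 ends at 20, Bbmaj7 ends at 21, Bdim ends at 26, E ends at 31, F#dim ends at 36, C#6 ends at 41, Dmaj7 ends at 48, G6 ends at 51, C#6 ends at 58, C# ends at 60.
Beat 60 falls within C#.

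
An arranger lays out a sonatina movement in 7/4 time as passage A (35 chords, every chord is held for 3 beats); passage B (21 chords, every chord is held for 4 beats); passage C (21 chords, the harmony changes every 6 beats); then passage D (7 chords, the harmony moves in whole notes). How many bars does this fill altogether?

A: 35 × 3 = 105 beats = 15 bars.
B: 21 × 4 = 84 beats = 12 bars.
C: 21 × 6 = 126 beats = 18 bars.
D: 7 × 4 = 28 beats = 4 bars.
Total: 15 + 12 + 18 + 4 = 49 bars.

49 bars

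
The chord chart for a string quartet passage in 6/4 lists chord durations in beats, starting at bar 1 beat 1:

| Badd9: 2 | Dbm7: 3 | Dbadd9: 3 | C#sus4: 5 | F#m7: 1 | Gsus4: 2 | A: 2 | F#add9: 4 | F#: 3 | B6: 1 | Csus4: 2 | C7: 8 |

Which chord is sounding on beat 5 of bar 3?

Beat 5 of bar 3 is beat (3−1)×6 + 5 = 17 overall.
Running totals: Badd9 ends at 2, Dbm7 ends at 5, Dbadd9 ends at 8, C#sus4 ends at 13, F#m7 ends at 14, Gsus4 ends at 16, A ends at 18.
Beat 17 falls within A.

A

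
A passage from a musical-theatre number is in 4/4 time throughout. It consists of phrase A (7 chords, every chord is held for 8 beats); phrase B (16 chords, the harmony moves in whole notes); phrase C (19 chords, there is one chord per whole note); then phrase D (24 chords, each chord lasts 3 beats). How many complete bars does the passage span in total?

67 bars

A: 7 × 8 = 56 beats = 14 bars.
B: 16 × 4 = 64 beats = 16 bars.
C: 19 × 4 = 76 beats = 19 bars.
D: 24 × 3 = 72 beats = 18 bars.
Total: 14 + 16 + 19 + 18 = 67 bars.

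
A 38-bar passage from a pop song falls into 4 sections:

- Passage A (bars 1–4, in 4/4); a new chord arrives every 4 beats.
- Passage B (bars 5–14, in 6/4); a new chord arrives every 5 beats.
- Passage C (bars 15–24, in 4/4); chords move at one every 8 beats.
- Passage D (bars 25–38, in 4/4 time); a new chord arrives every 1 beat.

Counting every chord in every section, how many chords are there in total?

77 chords

A has 16 beats and chords last 4 each, so 4 chords.
B has 60 beats and chords last 5 each, so 12 chords.
C has 40 beats and chords last 8 each, so 5 chords.
D has 56 beats and chords last 1 each, so 56 chords.
Total: 4 + 12 + 5 + 56 = 77.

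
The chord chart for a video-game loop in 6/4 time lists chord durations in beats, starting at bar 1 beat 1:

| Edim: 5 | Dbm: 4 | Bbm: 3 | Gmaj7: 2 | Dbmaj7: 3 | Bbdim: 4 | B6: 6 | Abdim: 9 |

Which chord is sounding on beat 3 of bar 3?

Beat 3 of bar 3 is beat (3−1)×6 + 3 = 15 overall.
Running totals: Edim ends at 5, Dbm ends at 9, Bbm ends at 12, Gmaj7 ends at 14, Dbmaj7 ends at 17.
Beat 15 falls within Dbmaj7.

Dbmaj7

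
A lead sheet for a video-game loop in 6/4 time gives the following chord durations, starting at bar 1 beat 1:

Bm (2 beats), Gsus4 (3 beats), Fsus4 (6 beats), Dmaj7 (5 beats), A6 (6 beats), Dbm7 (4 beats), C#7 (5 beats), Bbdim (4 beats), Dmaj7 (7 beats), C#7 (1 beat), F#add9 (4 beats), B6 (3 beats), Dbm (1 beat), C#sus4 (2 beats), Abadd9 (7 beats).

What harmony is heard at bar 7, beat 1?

Beat 1 of bar 7 is beat (7−1)×6 + 1 = 37 overall.
Running totals: Bm ends at 2, Gsus4 ends at 5, Fsus4 ends at 11, Dmaj7 ends at 16, A6 ends at 22, Dbm7 ends at 26, C#7 ends at 31, Bbdim ends at 35, Dmaj7 ends at 42.
Beat 37 falls within Dmaj7.

Dmaj7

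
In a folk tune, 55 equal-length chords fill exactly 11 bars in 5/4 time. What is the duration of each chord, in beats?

1 beat

11 bars × 5 beats/bar = 55 beats total.
55 beats ÷ 55 chords = 1 beats per chord.
(That is a quarter note.)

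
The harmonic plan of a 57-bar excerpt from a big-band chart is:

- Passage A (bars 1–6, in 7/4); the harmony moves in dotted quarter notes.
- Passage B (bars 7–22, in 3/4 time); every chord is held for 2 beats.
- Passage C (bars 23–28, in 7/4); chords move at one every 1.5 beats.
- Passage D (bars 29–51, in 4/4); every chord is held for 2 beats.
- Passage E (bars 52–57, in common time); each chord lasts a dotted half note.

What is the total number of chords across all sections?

134 chords

A has 42 beats and chords last 1.5 each, so 28 chords.
B has 48 beats and chords last 2 each, so 24 chords.
C has 42 beats and chords last 1.5 each, so 28 chords.
D has 92 beats and chords last 2 each, so 46 chords.
E has 24 beats and chords last 3 each, so 8 chords.
Total: 28 + 24 + 28 + 46 + 8 = 134.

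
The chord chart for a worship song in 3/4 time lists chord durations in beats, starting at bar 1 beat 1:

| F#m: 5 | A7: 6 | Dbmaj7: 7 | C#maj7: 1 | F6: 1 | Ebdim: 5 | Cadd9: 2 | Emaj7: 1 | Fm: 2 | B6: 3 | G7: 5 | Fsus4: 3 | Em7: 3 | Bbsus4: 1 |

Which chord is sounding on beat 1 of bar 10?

Beat 1 of bar 10 is beat (10−1)×3 + 1 = 28 overall.
Running totals: F#m ends at 5, A7 ends at 11, Dbmaj7 ends at 18, C#maj7 ends at 19, F6 ends at 20, Ebdim ends at 25, Cadd9 ends at 27, Emaj7 ends at 28.
Beat 28 falls within Emaj7.

Emaj7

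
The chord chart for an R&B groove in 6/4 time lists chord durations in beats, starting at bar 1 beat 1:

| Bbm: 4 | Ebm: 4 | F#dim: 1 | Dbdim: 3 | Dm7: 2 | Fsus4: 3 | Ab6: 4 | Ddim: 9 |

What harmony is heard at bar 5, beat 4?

Beat 4 of bar 5 is beat (5−1)×6 + 4 = 28 overall.
Running totals: Bbm ends at 4, Ebm ends at 8, F#dim ends at 9, Dbdim ends at 12, Dm7 ends at 14, Fsus4 ends at 17, Ab6 ends at 21, Ddim ends at 30.
Beat 28 falls within Ddim.

Ddim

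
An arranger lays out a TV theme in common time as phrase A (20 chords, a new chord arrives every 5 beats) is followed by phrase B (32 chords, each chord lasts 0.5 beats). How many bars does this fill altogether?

A: 20 × 5 = 100 beats = 25 bars.
B: 32 × 0.5 = 16 beats = 4 bars.
Total: 25 + 4 = 29 bars.

29 bars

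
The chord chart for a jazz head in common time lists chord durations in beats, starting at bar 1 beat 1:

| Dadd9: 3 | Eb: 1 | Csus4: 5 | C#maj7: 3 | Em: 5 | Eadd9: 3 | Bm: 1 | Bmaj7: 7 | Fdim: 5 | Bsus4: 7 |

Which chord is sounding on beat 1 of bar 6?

Bm

Beat 1 of bar 6 is beat (6−1)×4 + 1 = 21 overall.
Running totals: Dadd9 ends at 3, Eb ends at 4, Csus4 ends at 9, C#maj7 ends at 12, Em ends at 17, Eadd9 ends at 20, Bm ends at 21.
Beat 21 falls within Bm.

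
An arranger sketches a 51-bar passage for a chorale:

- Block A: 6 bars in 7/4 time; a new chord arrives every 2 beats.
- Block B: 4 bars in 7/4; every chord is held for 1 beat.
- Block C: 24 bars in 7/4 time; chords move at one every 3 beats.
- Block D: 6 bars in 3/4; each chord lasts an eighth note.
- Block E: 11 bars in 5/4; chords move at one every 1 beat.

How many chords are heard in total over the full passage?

196 chords

A: 6·7 = 42 beats, 42/2 = 21 chords.
B: 4·7 = 28 beats, 28/1 = 28 chords.
C: 24·7 = 168 beats, 168/3 = 56 chords.
D: 6·3 = 18 beats, 18/0.5 = 36 chords.
E: 11·5 = 55 beats, 55/1 = 55 chords.
Total: 21 + 28 + 56 + 36 + 55 = 196.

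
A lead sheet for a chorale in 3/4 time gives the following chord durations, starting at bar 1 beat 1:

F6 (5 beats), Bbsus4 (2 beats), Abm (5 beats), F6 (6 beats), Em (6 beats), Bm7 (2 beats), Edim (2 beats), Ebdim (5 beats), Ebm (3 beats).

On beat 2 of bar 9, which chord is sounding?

Beat 2 of bar 9 is beat (9−1)×3 + 2 = 26 overall.
Running totals: F6 ends at 5, Bbsus4 ends at 7, Abm ends at 12, F6 ends at 18, Em ends at 24, Bm7 ends at 26.
Beat 26 falls within Bm7.

Bm7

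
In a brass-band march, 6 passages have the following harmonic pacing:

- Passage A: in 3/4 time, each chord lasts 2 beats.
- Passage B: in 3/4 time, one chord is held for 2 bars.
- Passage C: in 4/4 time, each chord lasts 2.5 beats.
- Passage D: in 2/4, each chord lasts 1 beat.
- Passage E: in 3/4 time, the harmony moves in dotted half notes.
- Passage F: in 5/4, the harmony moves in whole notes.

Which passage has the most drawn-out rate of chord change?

A: 3 beats/bar ÷ 2 beats/chord = 1.5 chords/bar.
B: 3 beats/bar ÷ 6 beats/chord = 0.5 chords/bar.
C: 4 beats/bar ÷ 2.5 beats/chord = 1.6 chords/bar.
D: 2 beats/bar ÷ 1 beat/chord = 2 chords/bar.
E: 3 beats/bar ÷ 3 beats/chord = 1 chord/bar.
F: 5 beats/bar ÷ 4 beats/chord = 1.25 chords/bar.
Slowest is B at 0.5 chords/bar.

Passage B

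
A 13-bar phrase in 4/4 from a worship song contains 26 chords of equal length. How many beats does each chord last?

2 beats

13 bars × 4 beats/bar = 52 beats total.
52 beats ÷ 26 chords = 2 beats per chord.
(That is a half note.)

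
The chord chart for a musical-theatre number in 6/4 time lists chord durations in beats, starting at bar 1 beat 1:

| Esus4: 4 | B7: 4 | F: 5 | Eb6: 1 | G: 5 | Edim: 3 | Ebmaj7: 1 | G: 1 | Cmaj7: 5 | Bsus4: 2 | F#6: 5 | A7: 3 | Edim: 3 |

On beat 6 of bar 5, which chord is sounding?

Beat 6 of bar 5 is beat (5−1)×6 + 6 = 30 overall.
Running totals: Esus4 ends at 4, B7 ends at 8, F ends at 13, Eb6 ends at 14, G ends at 19, Edim ends at 22, Ebmaj7 ends at 23, G ends at 24, Cmaj7 ends at 29, Bsus4 ends at 31.
Beat 30 falls within Bsus4.

Bsus4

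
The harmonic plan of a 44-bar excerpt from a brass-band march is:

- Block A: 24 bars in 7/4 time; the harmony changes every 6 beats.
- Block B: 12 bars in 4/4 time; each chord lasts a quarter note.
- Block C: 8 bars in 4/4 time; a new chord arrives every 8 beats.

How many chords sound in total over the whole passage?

80 chords

A has 168 beats and chords last 6 each, so 28 chords.
B has 48 beats and chords last 1 each, so 48 chords.
C has 32 beats and chords last 8 each, so 4 chords.
Total: 28 + 48 + 4 = 80.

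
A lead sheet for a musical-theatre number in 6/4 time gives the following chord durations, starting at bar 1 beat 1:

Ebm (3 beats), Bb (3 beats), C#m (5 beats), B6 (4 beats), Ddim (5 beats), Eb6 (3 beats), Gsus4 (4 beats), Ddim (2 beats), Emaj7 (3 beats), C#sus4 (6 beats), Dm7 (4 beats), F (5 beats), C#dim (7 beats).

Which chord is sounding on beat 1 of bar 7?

C#sus4

Beat 1 of bar 7 is beat (7−1)×6 + 1 = 37 overall.
Running totals: Ebm ends at 3, Bb ends at 6, C#m ends at 11, B6 ends at 15, Ddim ends at 20, Eb6 ends at 23, Gsus4 ends at 27, Ddim ends at 29, Emaj7 ends at 32, C#sus4 ends at 38.
Beat 37 falls within C#sus4.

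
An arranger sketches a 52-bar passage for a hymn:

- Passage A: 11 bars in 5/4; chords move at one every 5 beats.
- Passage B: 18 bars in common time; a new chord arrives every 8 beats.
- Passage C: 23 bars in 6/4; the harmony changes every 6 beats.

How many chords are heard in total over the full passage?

43 chords

A: 11·5 = 55 beats, 55/5 = 11 chords.
B: 18·4 = 72 beats, 72/8 = 9 chords.
C: 23·6 = 138 beats, 138/6 = 23 chords.
Total: 11 + 9 + 23 = 43.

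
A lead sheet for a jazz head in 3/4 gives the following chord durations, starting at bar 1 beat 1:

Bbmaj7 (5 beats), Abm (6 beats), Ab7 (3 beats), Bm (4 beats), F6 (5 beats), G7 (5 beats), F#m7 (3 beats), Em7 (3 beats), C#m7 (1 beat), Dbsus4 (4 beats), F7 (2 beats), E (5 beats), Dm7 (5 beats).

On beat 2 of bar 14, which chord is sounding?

F7

Beat 2 of bar 14 is beat (14−1)×3 + 2 = 41 overall.
Running totals: Bbmaj7 ends at 5, Abm ends at 11, Ab7 ends at 14, Bm ends at 18, F6 ends at 23, G7 ends at 28, F#m7 ends at 31, Em7 ends at 34, C#m7 ends at 35, Dbsus4 ends at 39, F7 ends at 41.
Beat 41 falls within F7.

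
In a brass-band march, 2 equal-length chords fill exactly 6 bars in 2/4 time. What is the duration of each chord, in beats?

6 beats

6 bars × 2 beats/bar = 12 beats total.
12 beats ÷ 2 chords = 6 beats per chord.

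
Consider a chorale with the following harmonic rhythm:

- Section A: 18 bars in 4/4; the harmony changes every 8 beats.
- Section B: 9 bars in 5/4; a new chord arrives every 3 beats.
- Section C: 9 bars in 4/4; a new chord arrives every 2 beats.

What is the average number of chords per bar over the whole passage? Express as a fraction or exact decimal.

7/6 chords per bar

A: 18 bars of 4 beats is 72 beats; at 8 beats each that's 9 chords.
B: 9 bars of 5 beats is 45 beats; at 3 beats each that's 15 chords.
C: 9 bars of 4 beats is 36 beats; at 2 beats each that's 18 chords.
Overall: 42 chords over 36 bars → 42/36 = 7/6 chords per bar.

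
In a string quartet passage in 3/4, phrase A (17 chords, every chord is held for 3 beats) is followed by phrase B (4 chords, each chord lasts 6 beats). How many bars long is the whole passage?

25 bars

A: 17 × 3 = 51 beats = 17 bars.
B: 4 × 6 = 24 beats = 8 bars.
Total: 17 + 8 = 25 bars.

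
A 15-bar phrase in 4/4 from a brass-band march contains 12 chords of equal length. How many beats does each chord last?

15 bars × 4 beats/bar = 60 beats total.
60 beats ÷ 12 chords = 5 beats per chord.

5 beats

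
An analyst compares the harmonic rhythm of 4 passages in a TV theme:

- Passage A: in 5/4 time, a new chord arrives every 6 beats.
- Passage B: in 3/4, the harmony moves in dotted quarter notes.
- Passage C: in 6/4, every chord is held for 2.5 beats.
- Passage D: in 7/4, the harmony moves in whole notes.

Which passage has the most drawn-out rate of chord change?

Passage A

A: 5/6 = 5/6 chords/bar.
B: 3/1.5 = 2 chords/bar.
C: 6/2.5 = 2.4 chords/bar.
D: 7/4 = 1.75 chords/bar.
Slowest is A at 5/6 chords/bar.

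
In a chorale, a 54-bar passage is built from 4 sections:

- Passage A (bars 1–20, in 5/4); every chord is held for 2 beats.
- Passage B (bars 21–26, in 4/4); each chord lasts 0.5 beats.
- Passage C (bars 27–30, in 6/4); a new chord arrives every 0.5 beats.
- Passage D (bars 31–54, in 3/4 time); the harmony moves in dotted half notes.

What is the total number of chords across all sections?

170 chords

A: 20·5 = 100 beats, 100/2 = 50 chords.
B: 6·4 = 24 beats, 24/0.5 = 48 chords.
C: 4·6 = 24 beats, 24/0.5 = 48 chords.
D: 24·3 = 72 beats, 72/3 = 24 chords.
Total: 50 + 48 + 48 + 24 = 170.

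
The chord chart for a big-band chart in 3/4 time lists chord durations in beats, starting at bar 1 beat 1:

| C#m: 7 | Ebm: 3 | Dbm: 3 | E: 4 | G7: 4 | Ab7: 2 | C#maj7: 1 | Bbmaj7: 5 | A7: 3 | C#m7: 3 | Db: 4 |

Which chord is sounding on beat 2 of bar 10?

Bbmaj7

Beat 2 of bar 10 is beat (10−1)×3 + 2 = 29 overall.
Running totals: C#m ends at 7, Ebm ends at 10, Dbm ends at 13, E ends at 17, G7 ends at 21, Ab7 ends at 23, C#maj7 ends at 24, Bbmaj7 ends at 29.
Beat 29 falls within Bbmaj7.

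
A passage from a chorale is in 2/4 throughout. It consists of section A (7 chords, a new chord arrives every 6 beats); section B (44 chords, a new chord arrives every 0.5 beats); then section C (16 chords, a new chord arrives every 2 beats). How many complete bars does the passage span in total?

48 bars

A: 7 × 6 = 42 beats = 21 bars.
B: 44 × 0.5 = 22 beats = 11 bars.
C: 16 × 2 = 32 beats = 16 bars.
Total: 21 + 11 + 16 = 48 bars.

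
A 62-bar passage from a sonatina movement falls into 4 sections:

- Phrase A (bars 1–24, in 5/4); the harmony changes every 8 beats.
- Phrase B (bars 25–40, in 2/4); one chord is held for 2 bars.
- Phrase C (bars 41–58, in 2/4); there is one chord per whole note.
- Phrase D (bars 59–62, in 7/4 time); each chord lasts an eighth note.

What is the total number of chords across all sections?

A: 24 bars × 5 beats = 120 beats; 8 beats/chord → 15 chords.
B: 16 bars × 2 beats = 32 beats; 4 beats/chord → 8 chords.
C: 18 bars × 2 beats = 36 beats; 4 beats/chord → 9 chords.
D: 4 bars × 7 beats = 28 beats; 0.5 beats/chord → 56 chords.
Total: 15 + 8 + 9 + 56 = 88.

88 chords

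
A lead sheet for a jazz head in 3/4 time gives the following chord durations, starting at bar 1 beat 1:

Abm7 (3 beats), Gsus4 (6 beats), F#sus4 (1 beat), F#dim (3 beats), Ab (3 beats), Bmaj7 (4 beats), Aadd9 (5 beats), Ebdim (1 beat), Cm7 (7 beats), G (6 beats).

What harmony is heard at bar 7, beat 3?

Beat 3 of bar 7 is beat (7−1)×3 + 3 = 21 overall.
Running totals: Abm7 ends at 3, Gsus4 ends at 9, F#sus4 ends at 10, F#dim ends at 13, Ab ends at 16, Bmaj7 ends at 20, Aadd9 ends at 25.
Beat 21 falls within Aadd9.

Aadd9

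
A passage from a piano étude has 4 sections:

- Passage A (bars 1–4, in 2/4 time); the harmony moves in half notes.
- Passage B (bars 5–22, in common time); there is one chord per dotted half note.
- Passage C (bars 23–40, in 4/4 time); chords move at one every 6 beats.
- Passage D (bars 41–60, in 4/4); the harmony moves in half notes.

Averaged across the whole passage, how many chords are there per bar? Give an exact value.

4/3 chords per bar

A: 4 bars of 2 beats is 8 beats; at 2 beats each that's 4 chords.
B: 18 bars of 4 beats is 72 beats; at 3 beats each that's 24 chords.
C: 18 bars of 4 beats is 72 beats; at 6 beats each that's 12 chords.
D: 20 bars of 4 beats is 80 beats; at 2 beats each that's 40 chords.
Overall: 80 chords over 60 bars → 80/60 = 4/3 chords per bar.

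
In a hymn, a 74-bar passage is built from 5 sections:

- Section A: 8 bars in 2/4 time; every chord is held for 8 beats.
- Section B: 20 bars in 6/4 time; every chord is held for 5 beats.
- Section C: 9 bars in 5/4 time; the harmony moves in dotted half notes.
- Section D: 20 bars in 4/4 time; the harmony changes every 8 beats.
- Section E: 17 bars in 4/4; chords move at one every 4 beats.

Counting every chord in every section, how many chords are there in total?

A: 8·2 = 16 beats, 16/8 = 2 chords.
B: 20·6 = 120 beats, 120/5 = 24 chords.
C: 9·5 = 45 beats, 45/3 = 15 chords.
D: 20·4 = 80 beats, 80/8 = 10 chords.
E: 17·4 = 68 beats, 68/4 = 17 chords.
Total: 2 + 24 + 15 + 10 + 17 = 68.

68 chords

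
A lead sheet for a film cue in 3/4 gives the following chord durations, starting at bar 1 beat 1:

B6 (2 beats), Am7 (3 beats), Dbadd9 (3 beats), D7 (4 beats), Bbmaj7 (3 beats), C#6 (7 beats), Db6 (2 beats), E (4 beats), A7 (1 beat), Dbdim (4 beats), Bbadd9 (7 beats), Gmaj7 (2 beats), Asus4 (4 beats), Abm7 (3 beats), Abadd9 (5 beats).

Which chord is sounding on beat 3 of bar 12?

Beat 3 of bar 12 is beat (12−1)×3 + 3 = 36 overall.
Running totals: B6 ends at 2, Am7 ends at 5, Dbadd9 ends at 8, D7 ends at 12, Bbmaj7 ends at 15, C#6 ends at 22, Db6 ends at 24, E ends at 28, A7 ends at 29, Dbdim ends at 33, Bbadd9 ends at 40.
Beat 36 falls within Bbadd9.

Bbadd9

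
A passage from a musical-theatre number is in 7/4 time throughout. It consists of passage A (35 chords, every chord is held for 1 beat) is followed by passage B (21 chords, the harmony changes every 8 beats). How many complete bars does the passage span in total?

A: 35 × 1 = 35 beats = 5 bars.
B: 21 × 8 = 168 beats = 24 bars.
Total: 5 + 24 = 29 bars.

29 bars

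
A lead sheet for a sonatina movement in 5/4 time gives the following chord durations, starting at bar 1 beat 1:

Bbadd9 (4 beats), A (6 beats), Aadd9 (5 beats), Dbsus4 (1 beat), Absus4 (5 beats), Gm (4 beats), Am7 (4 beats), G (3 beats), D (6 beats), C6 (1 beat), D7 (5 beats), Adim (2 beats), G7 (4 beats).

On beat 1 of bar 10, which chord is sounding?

Beat 1 of bar 10 is beat (10−1)×5 + 1 = 46 overall.
Running totals: Bbadd9 ends at 4, A ends at 10, Aadd9 ends at 15, Dbsus4 ends at 16, Absus4 ends at 21, Gm ends at 25, Am7 ends at 29, G ends at 32, D ends at 38, C6 ends at 39, D7 ends at 44, Adim ends at 46.
Beat 46 falls within Adim.

Adim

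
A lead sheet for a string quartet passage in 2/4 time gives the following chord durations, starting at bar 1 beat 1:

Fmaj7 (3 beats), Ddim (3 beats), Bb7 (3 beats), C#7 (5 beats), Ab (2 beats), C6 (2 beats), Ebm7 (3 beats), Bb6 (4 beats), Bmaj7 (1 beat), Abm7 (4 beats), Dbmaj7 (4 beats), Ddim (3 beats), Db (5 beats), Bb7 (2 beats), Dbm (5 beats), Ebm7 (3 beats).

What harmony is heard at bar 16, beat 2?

Dbmaj7

Beat 2 of bar 16 is beat (16−1)×2 + 2 = 32 overall.
Running totals: Fmaj7 ends at 3, Ddim ends at 6, Bb7 ends at 9, C#7 ends at 14, Ab ends at 16, C6 ends at 18, Ebm7 ends at 21, Bb6 ends at 25, Bmaj7 ends at 26, Abm7 ends at 30, Dbmaj7 ends at 34.
Beat 32 falls within Dbmaj7.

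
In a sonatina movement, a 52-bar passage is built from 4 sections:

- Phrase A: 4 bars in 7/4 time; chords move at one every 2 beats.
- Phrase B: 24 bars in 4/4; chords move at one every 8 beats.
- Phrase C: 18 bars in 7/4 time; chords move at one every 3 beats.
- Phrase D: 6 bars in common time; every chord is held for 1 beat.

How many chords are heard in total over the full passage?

A has 28 beats and chords last 2 each, so 14 chords.
B has 96 beats and chords last 8 each, so 12 chords.
C has 126 beats and chords last 3 each, so 42 chords.
D has 24 beats and chords last 1 each, so 24 chords.
Total: 14 + 12 + 42 + 24 = 92.

92 chords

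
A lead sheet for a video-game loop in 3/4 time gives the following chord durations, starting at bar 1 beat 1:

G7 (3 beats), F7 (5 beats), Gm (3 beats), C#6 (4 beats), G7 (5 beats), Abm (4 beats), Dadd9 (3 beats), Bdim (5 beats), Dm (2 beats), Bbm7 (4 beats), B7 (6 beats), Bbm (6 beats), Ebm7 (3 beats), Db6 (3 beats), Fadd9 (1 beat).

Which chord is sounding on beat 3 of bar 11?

Beat 3 of bar 11 is beat (11−1)×3 + 3 = 33 overall.
Running totals: G7 ends at 3, F7 ends at 8, Gm ends at 11, C#6 ends at 15, G7 ends at 20, Abm ends at 24, Dadd9 ends at 27, Bdim ends at 32, Dm ends at 34.
Beat 33 falls within Dm.

Dm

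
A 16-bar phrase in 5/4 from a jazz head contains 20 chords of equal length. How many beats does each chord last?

16 bars × 5 beats/bar = 80 beats total.
80 beats ÷ 20 chords = 4 beats per chord.
(That is a whole note.)

4 beats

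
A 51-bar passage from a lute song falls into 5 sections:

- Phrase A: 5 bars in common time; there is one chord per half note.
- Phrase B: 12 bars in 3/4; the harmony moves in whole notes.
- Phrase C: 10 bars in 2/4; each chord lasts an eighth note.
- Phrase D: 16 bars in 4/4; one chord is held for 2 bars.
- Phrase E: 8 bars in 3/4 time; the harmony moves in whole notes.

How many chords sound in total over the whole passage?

A: 5·4 = 20 beats, 20/2 = 10 chords.
B: 12·3 = 36 beats, 36/4 = 9 chords.
C: 10·2 = 20 beats, 20/0.5 = 40 chords.
D: 16·4 = 64 beats, 64/8 = 8 chords.
E: 8·3 = 24 beats, 24/4 = 6 chords.
Total: 10 + 9 + 40 + 8 + 6 = 73.

73 chords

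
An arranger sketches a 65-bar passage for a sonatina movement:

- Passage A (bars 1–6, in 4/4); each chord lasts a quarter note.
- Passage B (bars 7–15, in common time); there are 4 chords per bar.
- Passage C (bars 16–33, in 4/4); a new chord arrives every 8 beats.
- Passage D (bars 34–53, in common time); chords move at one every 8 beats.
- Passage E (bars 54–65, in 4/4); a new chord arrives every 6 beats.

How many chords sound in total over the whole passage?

A: 6·4 = 24 beats, 24/1 = 24 chords.
B: 9·4 = 36 beats, 36/1 = 36 chords.
C: 18·4 = 72 beats, 72/8 = 9 chords.
D: 20·4 = 80 beats, 80/8 = 10 chords.
E: 12·4 = 48 beats, 48/6 = 8 chords.
Total: 24 + 36 + 9 + 10 + 8 = 87.

87 chords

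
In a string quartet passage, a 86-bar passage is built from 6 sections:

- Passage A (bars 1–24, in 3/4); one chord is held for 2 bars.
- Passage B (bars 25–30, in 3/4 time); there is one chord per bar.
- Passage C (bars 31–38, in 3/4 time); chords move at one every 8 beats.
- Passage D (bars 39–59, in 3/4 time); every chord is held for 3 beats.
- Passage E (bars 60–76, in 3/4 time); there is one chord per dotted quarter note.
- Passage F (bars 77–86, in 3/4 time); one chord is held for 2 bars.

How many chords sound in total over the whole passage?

81 chords

A: 24 bars × 3 beats = 72 beats; 6 beats/chord → 12 chords.
B: 6 bars × 3 beats = 18 beats; 3 beats/chord → 6 chords.
C: 8 bars × 3 beats = 24 beats; 8 beats/chord → 3 chords.
D: 21 bars × 3 beats = 63 beats; 3 beats/chord → 21 chords.
E: 17 bars × 3 beats = 51 beats; 1.5 beats/chord → 34 chords.
F: 10 bars × 3 beats = 30 beats; 6 beats/chord → 5 chords.
Total: 12 + 6 + 3 + 21 + 34 + 5 = 81.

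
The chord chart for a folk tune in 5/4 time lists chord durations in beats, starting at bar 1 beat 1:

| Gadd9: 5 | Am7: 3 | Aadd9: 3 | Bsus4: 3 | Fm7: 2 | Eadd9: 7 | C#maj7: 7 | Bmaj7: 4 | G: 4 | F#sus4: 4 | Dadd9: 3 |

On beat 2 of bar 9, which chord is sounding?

Beat 2 of bar 9 is beat (9−1)×5 + 2 = 42 overall.
Running totals: Gadd9 ends at 5, Am7 ends at 8, Aadd9 ends at 11, Bsus4 ends at 14, Fm7 ends at 16, Eadd9 ends at 23, C#maj7 ends at 30, Bmaj7 ends at 34, G ends at 38, F#sus4 ends at 42.
Beat 42 falls within F#sus4.

F#sus4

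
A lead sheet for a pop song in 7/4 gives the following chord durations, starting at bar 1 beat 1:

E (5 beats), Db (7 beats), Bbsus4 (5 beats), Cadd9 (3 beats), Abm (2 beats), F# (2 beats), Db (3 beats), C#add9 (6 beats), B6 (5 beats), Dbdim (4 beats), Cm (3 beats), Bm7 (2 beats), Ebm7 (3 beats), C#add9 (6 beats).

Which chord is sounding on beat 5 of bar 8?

Beat 5 of bar 8 is beat (8−1)×7 + 5 = 54 overall.
Running totals: E ends at 5, Db ends at 12, Bbsus4 ends at 17, Cadd9 ends at 20, Abm ends at 22, F# ends at 24, Db ends at 27, C#add9 ends at 33, B6 ends at 38, Dbdim ends at 42, Cm ends at 45, Bm7 ends at 47, Ebm7 ends at 50, C#add9 ends at 56.
Beat 54 falls within C#add9.

C#add9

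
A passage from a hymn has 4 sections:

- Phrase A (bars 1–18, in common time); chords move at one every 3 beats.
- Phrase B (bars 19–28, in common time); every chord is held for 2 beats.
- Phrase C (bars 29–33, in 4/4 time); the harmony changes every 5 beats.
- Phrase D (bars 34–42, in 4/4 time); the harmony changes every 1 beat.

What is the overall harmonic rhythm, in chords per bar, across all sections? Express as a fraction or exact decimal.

2 chords per bar

A: 18 × 4 = 72 beats ÷ 3 = 24 chords.
B: 10 × 4 = 40 beats ÷ 2 = 20 chords.
C: 5 × 4 = 20 beats ÷ 5 = 4 chords.
D: 9 × 4 = 36 beats ÷ 1 = 36 chords.
Overall: 84 chords over 42 bars → 84/42 = 2 chords per bar.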